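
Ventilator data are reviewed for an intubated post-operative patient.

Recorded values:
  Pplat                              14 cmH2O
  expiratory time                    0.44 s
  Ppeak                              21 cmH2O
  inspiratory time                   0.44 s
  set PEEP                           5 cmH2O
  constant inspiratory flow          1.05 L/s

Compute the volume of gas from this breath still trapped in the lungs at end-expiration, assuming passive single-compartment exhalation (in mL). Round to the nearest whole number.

128

Vt = flow × Ti = 1.05 L/s × 0.44 s × 1000 mL/L = 462.0 mL.
R = (PIP − Pplat)/V̇ = (21 − 14) / 1.05 = 7.0/1.05 = 6.667 cmH2O·s/L.
C = Vt/(Pplat − PEEP) = 462.0 / (14 − 5) = 462.0/9.0 = 51.333 mL/cmH2O.
τ = R × C = 6.667 × 0.05133 L/cmH2O = 0.3422 s.
Fraction remaining = e^(−Te/τ) = e^(−0.44/0.3422) = 0.2764.
Trapped volume = 462.0 × 0.2764 = 127.7 mL.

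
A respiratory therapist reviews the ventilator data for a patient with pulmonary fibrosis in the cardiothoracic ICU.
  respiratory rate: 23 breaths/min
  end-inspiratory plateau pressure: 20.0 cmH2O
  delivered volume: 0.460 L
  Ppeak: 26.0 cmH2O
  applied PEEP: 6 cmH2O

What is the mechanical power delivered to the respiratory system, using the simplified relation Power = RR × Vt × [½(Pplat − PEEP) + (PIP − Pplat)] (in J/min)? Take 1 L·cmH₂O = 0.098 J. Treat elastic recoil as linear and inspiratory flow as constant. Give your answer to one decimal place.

Per-breath work = Vt × [½(Pplat−PEEP) + (PIP−Pplat)] = 0.460 × [0.5×14.0 + 6.0] = 0.460 × 13.0 = 5.98 L·cmH2O.
Power = 23 × 5.98 = 137.54 L·cmH2O/min.
× 0.098 J/(L·cmH2O) → 13.479 J/min.

13.5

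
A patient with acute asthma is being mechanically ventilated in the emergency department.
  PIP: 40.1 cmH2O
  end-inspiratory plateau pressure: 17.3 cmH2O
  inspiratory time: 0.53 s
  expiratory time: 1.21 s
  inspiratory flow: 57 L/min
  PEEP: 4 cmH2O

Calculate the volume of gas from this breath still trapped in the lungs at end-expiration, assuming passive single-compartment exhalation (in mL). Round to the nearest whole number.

Flow: 57 L/min ÷ 60 = 0.95 L/s.
Vt = flow × Ti = 0.95 L/s × 0.53 s × 1000 mL/L = 503.5 mL.
R = (PIP − Pplat)/V̇ = (40.1 − 17.3) / 0.95 = 22.8/0.95 = 24.0 cmH2O·s/L.
C = Vt/(Pplat − PEEP) = 503.5 / (17.3 − 4) = 503.5/13.3 = 37.857 mL/cmH2O.
τ = R × C = 24.0 × 0.03786 L/cmH2O = 0.9086 s.
Fraction remaining = e^(−Te/τ) = e^(−1.21/0.9086) = 0.264.
Trapped volume = 503.5 × 0.264 = 132.92 mL.

133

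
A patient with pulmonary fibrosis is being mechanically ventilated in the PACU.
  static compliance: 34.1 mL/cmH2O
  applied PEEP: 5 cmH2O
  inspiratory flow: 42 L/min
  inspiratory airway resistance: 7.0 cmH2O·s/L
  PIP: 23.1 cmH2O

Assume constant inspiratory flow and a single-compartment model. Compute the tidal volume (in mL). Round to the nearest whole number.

450

Flow: 42 L/min ÷ 60 = 0.7 L/s.
Equation of motion (constant flow): PIP = Vt/C + R·V̇ + PEEP.
Vt/C = PIP − R·V̇ − PEEP = 23.1 − 4.9 − 5 = 13.2 cmH2O.
Vt = C × 13.2 = 34.1 × 13.2 = 450.12 mL.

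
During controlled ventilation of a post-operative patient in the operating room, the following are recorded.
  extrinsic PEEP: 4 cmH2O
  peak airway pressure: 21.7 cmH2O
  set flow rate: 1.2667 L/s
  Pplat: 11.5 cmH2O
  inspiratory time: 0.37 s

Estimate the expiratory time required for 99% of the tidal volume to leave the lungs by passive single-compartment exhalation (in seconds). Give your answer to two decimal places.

Vt = flow × Ti = 1.2667 L/s × 0.37 s × 1000 mL/L = 468.68 mL.
R = (PIP − Pplat)/V̇ = (21.7 − 11.5) / 1.2667 = 10.2/1.2667 = 8.052 cmH2O·s/L.
C = Vt/(Pplat − PEEP) = 468.68 / (11.5 − 4) = 468.68/7.5 = 62.491 mL/cmH2O.
τ = R × C = 8.052 × 0.06249 L/cmH2O = 0.5032 s.
t = −τ·ln(1 − 0.99) = −0.5032·ln(0.01) = 2.317 s.

2.32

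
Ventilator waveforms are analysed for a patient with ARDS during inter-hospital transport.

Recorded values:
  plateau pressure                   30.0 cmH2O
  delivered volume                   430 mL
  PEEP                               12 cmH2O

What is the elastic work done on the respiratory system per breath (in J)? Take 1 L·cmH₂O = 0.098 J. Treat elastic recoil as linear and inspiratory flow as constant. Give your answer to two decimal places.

Elastic work ≈ ½ × (Pplat − PEEP) × Vt = 0.5 × (30.0 − 12) × 0.430 L = 0.5 × 18.0 × 0.430 = 3.87 L·cmH2O.
× 0.098 J/(L·cmH2O) → 0.3793 J.

0.38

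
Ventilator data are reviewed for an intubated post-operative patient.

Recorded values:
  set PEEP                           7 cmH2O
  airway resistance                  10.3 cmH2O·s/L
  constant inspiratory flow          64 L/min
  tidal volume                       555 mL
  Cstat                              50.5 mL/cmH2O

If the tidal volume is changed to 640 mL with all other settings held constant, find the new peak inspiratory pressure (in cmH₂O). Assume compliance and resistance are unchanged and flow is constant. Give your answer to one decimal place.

30.7

Flow: 64 L/min ÷ 60 = 1.0667 L/s.
PIP = Vt/C + R·V̇ + PEEP (constant-flow equation of motion).
Only the elastic term changes: ΔPIP = ΔVt / C = (640 − 555) / 50.5 = 1.683 cmH2O.
Original PIP = 555/50.5 + 10.3×1.0667 + 7 = 28.977 cmH2O; new PIP = 28.977 + (1.683) = 30.66 cmH2O.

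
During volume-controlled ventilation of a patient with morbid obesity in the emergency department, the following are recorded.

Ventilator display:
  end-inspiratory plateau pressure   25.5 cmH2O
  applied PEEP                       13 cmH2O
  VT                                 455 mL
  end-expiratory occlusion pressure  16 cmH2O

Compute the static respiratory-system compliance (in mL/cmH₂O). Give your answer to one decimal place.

47.9

End-expiratory occlusion gives total PEEP = 16 cmH2O (intrinsic PEEP = 16 − 13 = 3). Use total PEEP for the elastic gradient.
Cstat = Vt / (Pplat − PEEPtotal) = 455 / (25.5 − 16) = 455 / 9.5 = 47.895 mL/cmH2O.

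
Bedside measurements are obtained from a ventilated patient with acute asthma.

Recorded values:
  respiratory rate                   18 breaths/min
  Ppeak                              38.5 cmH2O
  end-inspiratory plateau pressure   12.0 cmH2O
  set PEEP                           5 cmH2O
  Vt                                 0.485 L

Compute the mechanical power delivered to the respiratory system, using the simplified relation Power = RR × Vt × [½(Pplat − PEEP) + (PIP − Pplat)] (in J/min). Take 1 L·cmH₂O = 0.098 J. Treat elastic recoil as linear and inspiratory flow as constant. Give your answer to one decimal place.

25.7

Per-breath work = Vt × [½(Pplat−PEEP) + (PIP−Pplat)] = 0.485 × [0.5×7.0 + 26.5] = 0.485 × 30.0 = 14.55 L·cmH2O.
Power = 18 × 14.55 = 261.9 L·cmH2O/min.
× 0.098 J/(L·cmH2O) → 25.666 J/min.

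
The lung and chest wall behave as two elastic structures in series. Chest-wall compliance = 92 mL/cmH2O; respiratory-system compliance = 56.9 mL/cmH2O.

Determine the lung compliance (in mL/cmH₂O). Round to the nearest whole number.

1/CL = 1/Crs − 1/Ccw.
1/CL = 1/56.9 − 1/92 = 0.006705.
CL = 149.14 mL/cmH2O.

149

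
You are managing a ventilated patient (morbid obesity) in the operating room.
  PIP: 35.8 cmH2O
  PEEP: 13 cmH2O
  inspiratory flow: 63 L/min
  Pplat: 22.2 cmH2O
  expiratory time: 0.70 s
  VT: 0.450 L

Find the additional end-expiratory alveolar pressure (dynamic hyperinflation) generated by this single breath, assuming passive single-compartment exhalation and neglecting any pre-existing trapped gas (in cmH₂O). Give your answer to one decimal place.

3.0

Flow: 63 L/min ÷ 60 = 1.05 L/s.
R = (PIP − Pplat)/V̇ = (35.8 − 22.2) / 1.05 = 13.6/1.05 = 12.952 cmH2O·s/L.
C = Vt/(Pplat − PEEP) = 450.0 / (22.2 − 13) = 450.0/9.2 = 48.913 mL/cmH2O.
τ = R × C = 12.952 × 0.04891 L/cmH2O = 0.6335 s.
Fraction remaining = e^(−Te/τ) = e^(−0.70/0.6335) = 0.3312; trapped volume = 450.0 × 0.3312 = 149.04 mL.
Additional alveolar pressure from trapping ≈ V_trapped / C = 149.04 / 48.913 = 3.047 cmH2O.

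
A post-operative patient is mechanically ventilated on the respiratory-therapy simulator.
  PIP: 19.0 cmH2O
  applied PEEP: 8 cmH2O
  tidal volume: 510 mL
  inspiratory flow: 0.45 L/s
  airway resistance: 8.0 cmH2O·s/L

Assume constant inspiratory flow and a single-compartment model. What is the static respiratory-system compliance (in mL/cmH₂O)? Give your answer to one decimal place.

68.9

Equation of motion (constant flow): PIP = Vt/C + R·V̇ + PEEP.
Vt/C = PIP − R·V̇ − PEEP = 19.0 − 8.0×0.45 − 8 = 19.0 − 3.6 − 8 = 7.4 cmH2O.
C = Vt / 7.4 = 510 / 7.4 = 68.919 mL/cmH2O.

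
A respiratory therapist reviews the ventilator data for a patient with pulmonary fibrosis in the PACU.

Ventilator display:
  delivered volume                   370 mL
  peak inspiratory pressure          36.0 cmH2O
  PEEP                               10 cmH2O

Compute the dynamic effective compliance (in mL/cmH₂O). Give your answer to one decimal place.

Dynamic compliance = Vt / (PIP − PEEP) = 370 / (36.0 − 10) = 370 / 26.0 = 14.231 mL/cmH2O.

14.2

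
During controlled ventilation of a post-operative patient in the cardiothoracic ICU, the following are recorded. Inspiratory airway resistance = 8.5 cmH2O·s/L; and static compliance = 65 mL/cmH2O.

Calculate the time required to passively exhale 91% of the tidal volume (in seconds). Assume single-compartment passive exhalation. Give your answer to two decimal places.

τ = R × C = 8.5 × 65 mL/cmH2O = 8.5 × 0.065 L/cmH2O = 0.5525 s.
Exhaled fraction f = 1 − e^(−t/τ) → t = −τ·ln(1 − f) = −0.5525·ln(0.09) = 1.33 s.

1.33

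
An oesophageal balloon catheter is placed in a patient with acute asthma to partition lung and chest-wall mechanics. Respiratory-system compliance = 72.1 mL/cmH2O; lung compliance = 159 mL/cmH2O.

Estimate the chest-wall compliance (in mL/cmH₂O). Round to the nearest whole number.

132

1/Ccw = 1/Crs − 1/CL.
1/Ccw = 1/72.1 − 1/159 = 0.00758.
Ccw = 131.93 mL/cmH2O.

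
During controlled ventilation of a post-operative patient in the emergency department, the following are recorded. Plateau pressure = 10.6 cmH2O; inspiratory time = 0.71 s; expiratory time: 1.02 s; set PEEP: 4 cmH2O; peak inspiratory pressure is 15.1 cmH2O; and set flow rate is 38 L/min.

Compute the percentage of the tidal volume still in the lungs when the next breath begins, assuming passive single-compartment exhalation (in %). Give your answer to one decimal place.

12.2

Flow: 38 L/min ÷ 60 = 0.6333 L/s.
Vt = flow × Ti = 0.6333 L/s × 0.71 s × 1000 mL/L = 449.64 mL.
R = (PIP − Pplat)/V̇ = (15.1 − 10.6) / 0.6333 = 4.5/0.6333 = 7.106 cmH2O·s/L.
C = Vt/(Pplat − PEEP) = 449.64 / (10.6 − 4) = 449.64/6.6 = 68.127 mL/cmH2O.
τ = R × C = 7.106 × 0.06813 L/cmH2O = 0.4841 s.
Fraction remaining at end-expiration = e^(−Te/τ) = e^(−1.02/0.4841) = 0.1216 → 12.16%.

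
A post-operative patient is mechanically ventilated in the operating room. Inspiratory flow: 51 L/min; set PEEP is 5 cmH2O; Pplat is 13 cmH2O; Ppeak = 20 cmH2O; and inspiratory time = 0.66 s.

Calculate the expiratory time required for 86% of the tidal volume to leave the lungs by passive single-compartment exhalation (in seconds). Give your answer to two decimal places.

Flow: 51 L/min ÷ 60 = 0.85 L/s.
Vt = flow × Ti = 0.85 L/s × 0.66 s × 1000 mL/L = 561.0 mL.
R = (PIP − Pplat)/V̇ = (20 − 13) / 0.85 = 7.0/0.85 = 8.235 cmH2O·s/L.
C = Vt/(Pplat − PEEP) = 561.0 / (13 − 5) = 561.0/8.0 = 70.125 mL/cmH2O.
τ = R × C = 8.235 × 0.07013 L/cmH2O = 0.5775 s.
t = −τ·ln(1 − 0.86) = −0.5775·ln(0.14) = 1.135 s.

1.14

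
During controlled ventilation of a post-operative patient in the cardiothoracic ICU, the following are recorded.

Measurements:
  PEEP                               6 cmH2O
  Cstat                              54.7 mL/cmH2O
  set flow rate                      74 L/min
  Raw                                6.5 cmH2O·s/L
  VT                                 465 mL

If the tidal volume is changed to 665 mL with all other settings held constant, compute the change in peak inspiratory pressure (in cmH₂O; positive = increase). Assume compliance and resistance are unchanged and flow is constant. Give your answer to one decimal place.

PIP = Vt/C + R·V̇ + PEEP (constant-flow equation of motion).
Only the elastic term changes: ΔPIP = ΔVt / C = (665 − 465) / 54.7 = 3.656 cmH2O.

3.7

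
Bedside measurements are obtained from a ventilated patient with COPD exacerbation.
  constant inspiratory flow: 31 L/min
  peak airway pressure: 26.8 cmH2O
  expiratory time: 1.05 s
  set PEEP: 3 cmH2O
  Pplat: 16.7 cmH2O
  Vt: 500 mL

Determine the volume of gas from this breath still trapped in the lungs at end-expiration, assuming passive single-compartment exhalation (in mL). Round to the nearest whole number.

Flow: 31 L/min ÷ 60 = 0.5167 L/s.
R = (PIP − Pplat)/V̇ = (26.8 − 16.7) / 0.5167 = 10.1/0.5167 = 19.547 cmH2O·s/L.
C = Vt/(Pplat − PEEP) = 500.0 / (16.7 − 3) = 500.0/13.7 = 36.496 mL/cmH2O.
τ = R × C = 19.547 × 0.0365 L/cmH2O = 0.7135 s.
Fraction remaining = e^(−Te/τ) = e^(−1.05/0.7135) = 0.2296.
Trapped volume = 500.0 × 0.2296 = 114.8 mL.

115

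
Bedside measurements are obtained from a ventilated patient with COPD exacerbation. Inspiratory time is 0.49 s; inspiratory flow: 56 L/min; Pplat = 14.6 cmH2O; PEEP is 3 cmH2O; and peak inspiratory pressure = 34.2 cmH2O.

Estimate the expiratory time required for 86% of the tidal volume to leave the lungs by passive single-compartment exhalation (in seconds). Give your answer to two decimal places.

Flow: 56 L/min ÷ 60 = 0.9333 L/s.
Vt = flow × Ti = 0.9333 L/s × 0.49 s × 1000 mL/L = 457.32 mL.
R = (PIP − Pplat)/V̇ = (34.2 − 14.6) / 0.9333 = 19.6/0.9333 = 21.001 cmH2O·s/L.
C = Vt/(Pplat − PEEP) = 457.32 / (14.6 − 3) = 457.32/11.6 = 39.424 mL/cmH2O.
τ = R × C = 21.001 × 0.03942 L/cmH2O = 0.8279 s.
t = −τ·ln(1 − 0.86) = −0.8279·ln(0.14) = 1.628 s.

1.63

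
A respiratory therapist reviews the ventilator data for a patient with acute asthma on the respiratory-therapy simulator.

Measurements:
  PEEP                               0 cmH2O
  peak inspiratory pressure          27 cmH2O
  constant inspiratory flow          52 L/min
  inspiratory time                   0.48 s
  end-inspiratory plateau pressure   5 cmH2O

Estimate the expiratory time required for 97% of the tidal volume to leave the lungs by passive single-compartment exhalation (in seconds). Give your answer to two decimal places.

Flow: 52 L/min ÷ 60 = 0.8667 L/s.
Vt = flow × Ti = 0.8667 L/s × 0.48 s × 1000 mL/L = 416.02 mL.
R = (PIP − Pplat)/V̇ = (27 − 5) / 0.8667 = 22.0/0.8667 = 25.384 cmH2O·s/L.
C = Vt/(Pplat − PEEP) = 416.02 / (5 − 0) = 416.02/5.0 = 83.204 mL/cmH2O.
τ = R × C = 25.384 × 0.0832 L/cmH2O = 2.112 s.
t = −τ·ln(1 − 0.97) = −2.112·ln(0.03) = 7.406 s.

7.41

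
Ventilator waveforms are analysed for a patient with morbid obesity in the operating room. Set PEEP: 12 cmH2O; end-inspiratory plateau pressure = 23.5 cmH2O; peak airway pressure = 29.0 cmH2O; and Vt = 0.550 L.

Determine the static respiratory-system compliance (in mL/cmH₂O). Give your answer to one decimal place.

47.8

Cstat = Vt / (Pplat − PEEP) = 550 / (23.5 − 12) = 550 / 11.5 = 47.826 mL/cmH2O.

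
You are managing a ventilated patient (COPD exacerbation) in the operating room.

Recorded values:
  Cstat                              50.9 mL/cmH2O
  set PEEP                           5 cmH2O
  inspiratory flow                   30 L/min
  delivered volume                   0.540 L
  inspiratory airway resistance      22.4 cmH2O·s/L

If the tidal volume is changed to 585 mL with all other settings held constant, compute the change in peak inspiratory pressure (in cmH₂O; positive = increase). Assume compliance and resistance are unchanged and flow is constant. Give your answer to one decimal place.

0.9

PIP = Vt/C + R·V̇ + PEEP (constant-flow equation of motion).
Only the elastic term changes: ΔPIP = ΔVt / C = (585 − 540) / 50.9 = 0.8841 cmH2O.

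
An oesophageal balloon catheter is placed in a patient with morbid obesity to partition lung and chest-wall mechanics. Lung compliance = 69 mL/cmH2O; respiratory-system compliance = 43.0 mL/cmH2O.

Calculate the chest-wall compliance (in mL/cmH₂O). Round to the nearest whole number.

1/Ccw = 1/Crs − 1/CL.
1/Ccw = 1/43.0 − 1/69 = 0.008763.
Ccw = 114.12 mL/cmH2O.

114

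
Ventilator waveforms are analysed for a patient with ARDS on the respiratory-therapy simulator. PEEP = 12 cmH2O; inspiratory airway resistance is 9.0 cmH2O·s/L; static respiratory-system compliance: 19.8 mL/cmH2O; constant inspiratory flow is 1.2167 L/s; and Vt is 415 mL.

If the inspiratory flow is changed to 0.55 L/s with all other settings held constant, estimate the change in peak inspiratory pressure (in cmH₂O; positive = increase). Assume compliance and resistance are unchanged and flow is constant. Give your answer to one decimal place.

PIP = Vt/C + R·V̇ + PEEP (constant-flow equation of motion).
Only the resistive term changes: ΔPIP = R × ΔV̇ = 9.0 × (0.55 − 1.2167) = 9.0 × -0.6667 = -6.0 cmH2O.

-6.0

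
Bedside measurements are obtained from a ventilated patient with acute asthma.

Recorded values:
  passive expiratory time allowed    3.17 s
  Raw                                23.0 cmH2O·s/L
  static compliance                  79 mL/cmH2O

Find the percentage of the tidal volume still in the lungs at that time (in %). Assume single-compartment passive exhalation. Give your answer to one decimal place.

17.5

τ = R × C = 23.0 × 79 mL/cmH2O = 23.0 × 0.079 L/cmH2O = 1.817 s.
Passive exhalation: V(t)/V₀ = e^(−t/τ) = e^(−3.17/1.817) = 0.1747.
Fraction remaining = 0.1747 → 17.47%.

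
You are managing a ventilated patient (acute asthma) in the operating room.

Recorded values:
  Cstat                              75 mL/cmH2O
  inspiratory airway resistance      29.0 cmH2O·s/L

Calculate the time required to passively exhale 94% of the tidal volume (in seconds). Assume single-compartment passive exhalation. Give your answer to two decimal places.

6.12

τ = R × C = 29.0 × 75 mL/cmH2O = 29.0 × 0.075 L/cmH2O = 2.175 s.
Exhaled fraction f = 1 − e^(−t/τ) → t = −τ·ln(1 − f) = −2.175·ln(0.06) = 6.119 s.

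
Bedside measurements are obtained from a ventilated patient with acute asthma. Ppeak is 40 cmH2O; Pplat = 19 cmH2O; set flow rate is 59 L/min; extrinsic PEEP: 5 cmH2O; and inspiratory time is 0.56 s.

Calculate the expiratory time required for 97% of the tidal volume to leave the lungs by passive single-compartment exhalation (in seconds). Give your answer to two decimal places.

2.95

Flow: 59 L/min ÷ 60 = 0.9833 L/s.
Vt = flow × Ti = 0.9833 L/s × 0.56 s × 1000 mL/L = 550.65 mL.
R = (PIP − Pplat)/V̇ = (40 − 19) / 0.9833 = 21.0/0.9833 = 21.357 cmH2O·s/L.
C = Vt/(Pplat − PEEP) = 550.65 / (19 − 5) = 550.65/14.0 = 39.332 mL/cmH2O.
τ = R × C = 21.357 × 0.03933 L/cmH2O = 0.84 s.
t = −τ·ln(1 − 0.97) = −0.84·ln(0.03) = 2.946 s.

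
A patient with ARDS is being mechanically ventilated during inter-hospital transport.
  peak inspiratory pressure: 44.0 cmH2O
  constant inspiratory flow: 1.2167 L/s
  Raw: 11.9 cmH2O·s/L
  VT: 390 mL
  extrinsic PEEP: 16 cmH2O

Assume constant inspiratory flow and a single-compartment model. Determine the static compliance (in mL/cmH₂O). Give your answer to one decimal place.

Equation of motion (constant flow): PIP = Vt/C + R·V̇ + PEEP.
Vt/C = PIP − R·V̇ − PEEP = 44.0 − 11.9×1.2167 − 16 = 44.0 − 14.479 − 16 = 13.521 cmH2O.
C = Vt / 13.521 = 390 / 13.521 = 28.844 mL/cmH2O.

28.8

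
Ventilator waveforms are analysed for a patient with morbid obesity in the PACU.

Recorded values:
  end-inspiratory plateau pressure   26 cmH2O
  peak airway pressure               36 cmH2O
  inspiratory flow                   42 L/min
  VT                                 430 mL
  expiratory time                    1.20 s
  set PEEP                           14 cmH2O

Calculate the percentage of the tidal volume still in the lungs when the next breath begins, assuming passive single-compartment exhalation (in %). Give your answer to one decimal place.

9.6

Flow: 42 L/min ÷ 60 = 0.7 L/s.
R = (PIP − Pplat)/V̇ = (36 − 26) / 0.7 = 10.0/0.7 = 14.286 cmH2O·s/L.
C = Vt/(Pplat − PEEP) = 430.0 / (26 − 14) = 430.0/12.0 = 35.833 mL/cmH2O.
τ = R × C = 14.286 × 0.03583 L/cmH2O = 0.5119 s.
Fraction remaining at end-expiration = e^(−Te/τ) = e^(−1.20/0.5119) = 0.09592 → 9.592%.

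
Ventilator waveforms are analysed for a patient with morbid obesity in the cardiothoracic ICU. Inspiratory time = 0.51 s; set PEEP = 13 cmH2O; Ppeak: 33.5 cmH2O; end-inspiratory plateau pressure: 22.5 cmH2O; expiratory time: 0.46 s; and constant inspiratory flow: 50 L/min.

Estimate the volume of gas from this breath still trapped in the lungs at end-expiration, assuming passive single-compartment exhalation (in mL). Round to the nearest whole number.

195

Flow: 50 L/min ÷ 60 = 0.8333 L/s.
Vt = flow × Ti = 0.8333 L/s × 0.51 s × 1000 mL/L = 424.98 mL.
R = (PIP − Pplat)/V̇ = (33.5 − 22.5) / 0.8333 = 11.0/0.8333 = 13.201 cmH2O·s/L.
C = Vt/(Pplat − PEEP) = 424.98 / (22.5 − 13) = 424.98/9.5 = 44.735 mL/cmH2O.
τ = R × C = 13.201 × 0.04474 L/cmH2O = 0.5906 s.
Fraction remaining = e^(−Te/τ) = e^(−0.46/0.5906) = 0.4589.
Trapped volume = 424.98 × 0.4589 = 195.02 mL.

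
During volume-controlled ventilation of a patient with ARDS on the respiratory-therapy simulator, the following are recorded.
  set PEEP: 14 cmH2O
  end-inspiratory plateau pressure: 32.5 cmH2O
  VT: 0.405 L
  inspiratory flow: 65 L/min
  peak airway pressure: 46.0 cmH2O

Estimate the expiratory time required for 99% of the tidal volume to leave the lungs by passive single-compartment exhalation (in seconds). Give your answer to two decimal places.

Flow: 65 L/min ÷ 60 = 1.0833 L/s.
R = (PIP − Pplat)/V̇ = (46.0 − 32.5) / 1.0833 = 13.5/1.0833 = 12.462 cmH2O·s/L.
C = Vt/(Pplat − PEEP) = 405.0 / (32.5 − 14) = 405.0/18.5 = 21.892 mL/cmH2O.
τ = R × C = 12.462 × 0.02189 L/cmH2O = 0.2728 s.
t = −τ·ln(1 − 0.99) = −0.2728·ln(0.01) = 1.256 s.

1.26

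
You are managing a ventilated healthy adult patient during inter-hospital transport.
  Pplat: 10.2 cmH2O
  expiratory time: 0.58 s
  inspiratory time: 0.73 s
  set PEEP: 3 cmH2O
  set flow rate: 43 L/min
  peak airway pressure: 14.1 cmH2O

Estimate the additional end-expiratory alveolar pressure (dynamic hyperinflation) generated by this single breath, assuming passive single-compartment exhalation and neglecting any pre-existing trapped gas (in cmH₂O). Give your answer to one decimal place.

Flow: 43 L/min ÷ 60 = 0.7167 L/s.
Vt = flow × Ti = 0.7167 L/s × 0.73 s × 1000 mL/L = 523.19 mL.
R = (PIP − Pplat)/V̇ = (14.1 − 10.2) / 0.7167 = 3.9/0.7167 = 5.442 cmH2O·s/L.
C = Vt/(Pplat − PEEP) = 523.19 / (10.2 − 3) = 523.19/7.2 = 72.665 mL/cmH2O.
τ = R × C = 5.442 × 0.07267 L/cmH2O = 0.3955 s.
Fraction remaining = e^(−Te/τ) = e^(−0.58/0.3955) = 0.2307; trapped volume = 523.19 × 0.2307 = 120.7 mL.
Additional alveolar pressure from trapping ≈ V_trapped / C = 120.7 / 72.665 = 1.661 cmH2O.

1.7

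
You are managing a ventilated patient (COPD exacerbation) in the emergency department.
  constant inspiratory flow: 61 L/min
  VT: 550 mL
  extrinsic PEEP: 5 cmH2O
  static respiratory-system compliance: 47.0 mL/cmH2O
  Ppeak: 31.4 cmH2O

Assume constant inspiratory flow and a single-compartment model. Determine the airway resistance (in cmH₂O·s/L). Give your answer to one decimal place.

14.5

Flow: 61 L/min ÷ 60 = 1.0167 L/s.
Equation of motion (constant flow): PIP = Vt/C + R·V̇ + PEEP.
R·V̇ = PIP − Vt/C − PEEP = 31.4 − 550/47.0 − 5 = 31.4 − 11.702 − 5 = 14.698 cmH2O.
R = 14.698 / 1.0167 = 14.457 cmH2O·s/L.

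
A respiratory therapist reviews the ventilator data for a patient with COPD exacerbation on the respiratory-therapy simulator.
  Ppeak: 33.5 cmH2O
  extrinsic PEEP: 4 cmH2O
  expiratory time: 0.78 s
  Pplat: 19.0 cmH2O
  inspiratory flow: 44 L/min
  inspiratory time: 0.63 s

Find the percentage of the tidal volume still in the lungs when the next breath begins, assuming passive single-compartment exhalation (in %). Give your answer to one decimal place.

Flow: 44 L/min ÷ 60 = 0.7333 L/s.
Vt = flow × Ti = 0.7333 L/s × 0.63 s × 1000 mL/L = 461.98 mL.
R = (PIP − Pplat)/V̇ = (33.5 − 19.0) / 0.7333 = 14.5/0.7333 = 19.774 cmH2O·s/L.
C = Vt/(Pplat − PEEP) = 461.98 / (19.0 − 4) = 461.98/15.0 = 30.799 mL/cmH2O.
τ = R × C = 19.774 × 0.0308 L/cmH2O = 0.609 s.
Fraction remaining at end-expiration = e^(−Te/τ) = e^(−0.78/0.609) = 0.2778 → 27.78%.

27.8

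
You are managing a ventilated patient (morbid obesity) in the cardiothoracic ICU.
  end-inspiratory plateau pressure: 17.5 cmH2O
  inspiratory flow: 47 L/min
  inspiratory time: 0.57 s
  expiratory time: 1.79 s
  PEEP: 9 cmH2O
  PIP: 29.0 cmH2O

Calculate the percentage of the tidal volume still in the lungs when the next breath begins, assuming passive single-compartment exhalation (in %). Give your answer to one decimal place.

Flow: 47 L/min ÷ 60 = 0.7833 L/s.
Vt = flow × Ti = 0.7833 L/s × 0.57 s × 1000 mL/L = 446.48 mL.
R = (PIP − Pplat)/V̇ = (29.0 − 17.5) / 0.7833 = 11.5/0.7833 = 14.681 cmH2O·s/L.
C = Vt/(Pplat − PEEP) = 446.48 / (17.5 − 9) = 446.48/8.5 = 52.527 mL/cmH2O.
τ = R × C = 14.681 × 0.05253 L/cmH2O = 0.7712 s.
Fraction remaining at end-expiration = e^(−Te/τ) = e^(−1.79/0.7712) = 0.09817 → 9.817%.

9.8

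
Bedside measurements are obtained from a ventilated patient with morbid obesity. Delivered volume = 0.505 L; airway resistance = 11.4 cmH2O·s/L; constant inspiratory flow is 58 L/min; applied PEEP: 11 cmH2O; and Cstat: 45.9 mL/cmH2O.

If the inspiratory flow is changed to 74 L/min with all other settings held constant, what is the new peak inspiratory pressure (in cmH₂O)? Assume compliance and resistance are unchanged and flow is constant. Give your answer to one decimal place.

36.1

Flow: 58 L/min ÷ 60 = 0.9667 L/s.
New flow: 74 L/min ÷ 60 = 1.2333 L/s.
PIP = Vt/C + R·V̇ + PEEP (constant-flow equation of motion).
Only the resistive term changes: ΔPIP = R × ΔV̇ = 11.4 × (1.2333 − 0.9667) = 11.4 × 0.2666 = 3.039 cmH2O.
Original PIP = 505/45.9 + 11.4×0.9667 + 11 = 33.023 cmH2O; new PIP = 33.023 + (3.039) = 36.062 cmH2O.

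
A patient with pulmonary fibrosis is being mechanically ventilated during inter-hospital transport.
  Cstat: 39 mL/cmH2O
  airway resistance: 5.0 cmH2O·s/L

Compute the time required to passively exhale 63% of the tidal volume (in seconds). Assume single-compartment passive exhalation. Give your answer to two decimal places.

τ = R × C = 5.0 × 39 mL/cmH2O = 5.0 × 0.039 L/cmH2O = 0.195 s.
Exhaled fraction f = 1 − e^(−t/τ) → t = −τ·ln(1 − f) = −0.195·ln(0.37) = 0.1939 s.

0.19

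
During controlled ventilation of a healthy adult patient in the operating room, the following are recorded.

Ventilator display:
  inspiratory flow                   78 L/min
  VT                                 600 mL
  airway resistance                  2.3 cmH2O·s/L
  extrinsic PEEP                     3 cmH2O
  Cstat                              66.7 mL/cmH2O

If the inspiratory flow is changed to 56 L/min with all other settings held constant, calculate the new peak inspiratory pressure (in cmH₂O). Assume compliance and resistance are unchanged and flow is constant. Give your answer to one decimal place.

Flow: 78 L/min ÷ 60 = 1.3 L/s.
New flow: 56 L/min ÷ 60 = 0.9333 L/s.
PIP = Vt/C + R·V̇ + PEEP (constant-flow equation of motion).
Only the resistive term changes: ΔPIP = R × ΔV̇ = 2.3 × (0.9333 − 1.3) = 2.3 × -0.3667 = -0.8434 cmH2O.
Original PIP = 600/66.7 + 2.3×1.3 + 3 = 14.986 cmH2O; new PIP = 14.986 + (-0.8434) = 14.143 cmH2O.

14.1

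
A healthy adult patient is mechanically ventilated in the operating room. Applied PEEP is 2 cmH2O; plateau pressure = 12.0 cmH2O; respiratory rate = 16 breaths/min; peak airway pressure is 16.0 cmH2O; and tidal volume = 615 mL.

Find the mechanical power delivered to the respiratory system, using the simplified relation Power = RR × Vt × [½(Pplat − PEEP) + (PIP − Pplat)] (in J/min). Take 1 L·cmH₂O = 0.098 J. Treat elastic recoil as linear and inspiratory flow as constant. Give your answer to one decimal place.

Per-breath work = Vt × [½(Pplat−PEEP) + (PIP−Pplat)] = 0.615 × [0.5×10.0 + 4.0] = 0.615 × 9.0 = 5.535 L·cmH2O.
Power = 16 × 5.535 = 88.56 L·cmH2O/min.
× 0.098 J/(L·cmH2O) → 8.679 J/min.

8.7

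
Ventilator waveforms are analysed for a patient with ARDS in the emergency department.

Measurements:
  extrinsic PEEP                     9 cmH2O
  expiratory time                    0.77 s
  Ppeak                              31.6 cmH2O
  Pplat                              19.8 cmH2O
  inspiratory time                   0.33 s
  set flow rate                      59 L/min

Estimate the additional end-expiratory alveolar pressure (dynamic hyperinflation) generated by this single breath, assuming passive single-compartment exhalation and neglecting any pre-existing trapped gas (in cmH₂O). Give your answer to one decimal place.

Flow: 59 L/min ÷ 60 = 0.9833 L/s.
Vt = flow × Ti = 0.9833 L/s × 0.33 s × 1000 mL/L = 324.49 mL.
R = (PIP − Pplat)/V̇ = (31.6 − 19.8) / 0.9833 = 11.8/0.9833 = 12.0 cmH2O·s/L.
C = Vt/(Pplat − PEEP) = 324.49 / (19.8 − 9) = 324.49/10.8 = 30.045 mL/cmH2O.
τ = R × C = 12.0 × 0.03005 L/cmH2O = 0.3606 s.
Fraction remaining = e^(−Te/τ) = e^(−0.77/0.3606) = 0.1182; trapped volume = 324.49 × 0.1182 = 38.355 mL.
Additional alveolar pressure from trapping ≈ V_trapped / C = 38.355 / 30.045 = 1.277 cmH2O.

1.3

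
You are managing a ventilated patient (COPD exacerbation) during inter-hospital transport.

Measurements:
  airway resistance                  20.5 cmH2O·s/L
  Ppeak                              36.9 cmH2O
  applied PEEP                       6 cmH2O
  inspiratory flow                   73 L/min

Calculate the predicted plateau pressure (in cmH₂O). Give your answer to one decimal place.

12.0

Flow: 73 L/min ÷ 60 = 1.2167 L/s.
Pplat = PIP − Raw × flow = 36.9 − 20.5 × 1.2167 = 36.9 − 24.942 = 11.958 cmH2O.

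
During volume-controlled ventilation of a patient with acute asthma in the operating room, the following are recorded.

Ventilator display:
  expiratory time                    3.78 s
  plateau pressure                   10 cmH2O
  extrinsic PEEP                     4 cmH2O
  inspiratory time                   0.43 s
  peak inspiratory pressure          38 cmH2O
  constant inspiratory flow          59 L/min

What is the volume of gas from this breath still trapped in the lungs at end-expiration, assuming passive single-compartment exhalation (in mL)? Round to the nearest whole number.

Flow: 59 L/min ÷ 60 = 0.9833 L/s.
Vt = flow × Ti = 0.9833 L/s × 0.43 s × 1000 mL/L = 422.82 mL.
R = (PIP − Pplat)/V̇ = (38 − 10) / 0.9833 = 28.0/0.9833 = 28.476 cmH2O·s/L.
C = Vt/(Pplat − PEEP) = 422.82 / (10 − 4) = 422.82/6.0 = 70.47 mL/cmH2O.
τ = R × C = 28.476 × 0.07047 L/cmH2O = 2.007 s.
Fraction remaining = e^(−Te/τ) = e^(−3.78/2.007) = 0.1521.
Trapped volume = 422.82 × 0.1521 = 64.311 mL.

64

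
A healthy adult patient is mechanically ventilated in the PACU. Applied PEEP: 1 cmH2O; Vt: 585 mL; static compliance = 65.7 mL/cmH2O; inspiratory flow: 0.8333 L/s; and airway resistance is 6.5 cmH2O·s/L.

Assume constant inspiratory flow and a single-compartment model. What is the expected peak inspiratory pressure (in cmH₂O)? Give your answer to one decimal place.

15.3

Equation of motion (constant flow): PIP = Vt/C + R·V̇ + PEEP.
PIP = 585/65.7 + 6.5×0.8333 + 1 = 8.904 + 5.416 + 1 = 15.32 cmH2O.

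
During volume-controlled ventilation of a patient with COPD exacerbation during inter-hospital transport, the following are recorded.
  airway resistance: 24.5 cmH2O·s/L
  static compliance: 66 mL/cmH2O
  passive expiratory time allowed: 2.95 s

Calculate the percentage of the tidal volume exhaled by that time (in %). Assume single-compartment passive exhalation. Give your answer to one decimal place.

τ = R × C = 24.5 × 66 mL/cmH2O = 24.5 × 0.066 L/cmH2O = 1.617 s.
Passive exhalation: V(t)/V₀ = e^(−t/τ) = e^(−2.95/1.617) = 0.1613.
Fraction exhaled = 1 − 0.1613 = 0.8387 → 83.87%.

83.9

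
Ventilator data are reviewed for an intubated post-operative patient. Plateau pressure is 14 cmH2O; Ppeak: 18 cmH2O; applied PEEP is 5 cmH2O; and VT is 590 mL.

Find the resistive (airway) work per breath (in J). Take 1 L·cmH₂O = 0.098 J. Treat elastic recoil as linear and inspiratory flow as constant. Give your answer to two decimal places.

With constant inspiratory flow the resistive pressure is constant at PIP − Pplat = 18 − 14 = 4.0 cmH2O, so resistive work = 4.0 × 0.590 = 2.36 L·cmH2O.
× 0.098 J/(L·cmH2O) → 0.2313 J.

0.23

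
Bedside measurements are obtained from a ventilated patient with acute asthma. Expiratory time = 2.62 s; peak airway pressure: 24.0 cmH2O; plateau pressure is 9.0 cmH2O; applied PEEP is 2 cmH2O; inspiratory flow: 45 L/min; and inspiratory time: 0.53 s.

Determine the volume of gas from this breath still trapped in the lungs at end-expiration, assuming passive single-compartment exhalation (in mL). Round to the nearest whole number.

40

Flow: 45 L/min ÷ 60 = 0.75 L/s.
Vt = flow × Ti = 0.75 L/s × 0.53 s × 1000 mL/L = 397.5 mL.
R = (PIP − Pplat)/V̇ = (24.0 − 9.0) / 0.75 = 15.0/0.75 = 20.0 cmH2O·s/L.
C = Vt/(Pplat − PEEP) = 397.5 / (9.0 − 2) = 397.5/7.0 = 56.786 mL/cmH2O.
τ = R × C = 20.0 × 0.05679 L/cmH2O = 1.136 s.
Fraction remaining = e^(−Te/τ) = e^(−2.62/1.136) = 0.09963.
Trapped volume = 397.5 × 0.09963 = 39.603 mL.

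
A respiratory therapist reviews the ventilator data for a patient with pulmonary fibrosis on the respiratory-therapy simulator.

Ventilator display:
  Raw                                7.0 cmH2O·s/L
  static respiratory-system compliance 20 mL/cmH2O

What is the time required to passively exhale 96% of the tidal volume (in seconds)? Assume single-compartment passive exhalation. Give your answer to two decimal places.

0.45

τ = R × C = 7.0 × 20 mL/cmH2O = 7.0 × 0.020 L/cmH2O = 0.14 s.
Exhaled fraction f = 1 − e^(−t/τ) → t = −τ·ln(1 − f) = −0.14·ln(0.04) = 0.4506 s.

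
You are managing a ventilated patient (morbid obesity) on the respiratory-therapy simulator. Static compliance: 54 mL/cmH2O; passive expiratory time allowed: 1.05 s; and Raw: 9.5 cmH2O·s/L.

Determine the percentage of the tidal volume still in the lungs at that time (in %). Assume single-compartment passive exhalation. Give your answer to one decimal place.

12.9

τ = R × C = 9.5 × 54 mL/cmH2O = 9.5 × 0.054 L/cmH2O = 0.513 s.
Passive exhalation: V(t)/V₀ = e^(−t/τ) = e^(−1.05/0.513) = 0.1291.
Fraction remaining = 0.1291 → 12.91%.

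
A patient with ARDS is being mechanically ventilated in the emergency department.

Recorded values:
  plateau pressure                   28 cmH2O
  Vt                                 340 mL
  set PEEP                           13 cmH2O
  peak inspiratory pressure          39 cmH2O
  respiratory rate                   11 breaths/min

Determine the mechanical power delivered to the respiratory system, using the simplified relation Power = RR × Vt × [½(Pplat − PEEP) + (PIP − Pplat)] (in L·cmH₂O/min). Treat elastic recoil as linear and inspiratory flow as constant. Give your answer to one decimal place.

Per-breath work = Vt × [½(Pplat−PEEP) + (PIP−Pplat)] = 0.340 × [0.5×15.0 + 11.0] = 0.340 × 18.5 = 6.29 L·cmH2O.
Power = 11 × 6.29 = 69.19 L·cmH2O/min.

69.2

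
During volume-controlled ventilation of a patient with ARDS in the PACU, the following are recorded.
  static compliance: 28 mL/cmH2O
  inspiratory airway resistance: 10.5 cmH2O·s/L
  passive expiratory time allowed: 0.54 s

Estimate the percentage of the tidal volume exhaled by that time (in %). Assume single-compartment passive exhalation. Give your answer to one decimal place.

84.1

τ = R × C = 10.5 × 28 mL/cmH2O = 10.5 × 0.028 L/cmH2O = 0.294 s.
Passive exhalation: V(t)/V₀ = e^(−t/τ) = e^(−0.54/0.294) = 0.1593.
Fraction exhaled = 1 − 0.1593 = 0.8407 → 84.07%.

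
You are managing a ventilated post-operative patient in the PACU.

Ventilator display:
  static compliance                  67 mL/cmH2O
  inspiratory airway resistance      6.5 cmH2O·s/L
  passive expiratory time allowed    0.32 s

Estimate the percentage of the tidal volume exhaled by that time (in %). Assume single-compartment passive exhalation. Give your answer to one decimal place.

52.0

τ = R × C = 6.5 × 67 mL/cmH2O = 6.5 × 0.067 L/cmH2O = 0.4355 s.
Passive exhalation: V(t)/V₀ = e^(−t/τ) = e^(−0.32/0.4355) = 0.4796.
Fraction exhaled = 1 − 0.4796 = 0.5204 → 52.04%.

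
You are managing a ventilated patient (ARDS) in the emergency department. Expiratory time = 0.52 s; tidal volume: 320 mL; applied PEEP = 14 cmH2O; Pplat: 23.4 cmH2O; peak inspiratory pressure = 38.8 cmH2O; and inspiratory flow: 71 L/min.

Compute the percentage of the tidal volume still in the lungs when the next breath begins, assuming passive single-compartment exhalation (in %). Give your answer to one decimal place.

30.9

Flow: 71 L/min ÷ 60 = 1.1833 L/s.
R = (PIP − Pplat)/V̇ = (38.8 − 23.4) / 1.1833 = 15.4/1.1833 = 13.014 cmH2O·s/L.
C = Vt/(Pplat − PEEP) = 320.0 / (23.4 − 14) = 320.0/9.4 = 34.043 mL/cmH2O.
τ = R × C = 13.014 × 0.03404 L/cmH2O = 0.443 s.
Fraction remaining at end-expiration = e^(−Te/τ) = e^(−0.52/0.443) = 0.3092 → 30.92%.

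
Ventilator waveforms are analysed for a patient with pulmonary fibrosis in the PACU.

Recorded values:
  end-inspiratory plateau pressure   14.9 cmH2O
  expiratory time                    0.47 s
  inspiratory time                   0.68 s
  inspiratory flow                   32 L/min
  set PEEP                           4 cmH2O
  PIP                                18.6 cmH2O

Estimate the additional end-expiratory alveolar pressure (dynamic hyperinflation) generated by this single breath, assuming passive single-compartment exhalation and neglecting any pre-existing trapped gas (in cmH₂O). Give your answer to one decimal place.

1.4

Flow: 32 L/min ÷ 60 = 0.5333 L/s.
Vt = flow × Ti = 0.5333 L/s × 0.68 s × 1000 mL/L = 362.64 mL.
R = (PIP − Pplat)/V̇ = (18.6 − 14.9) / 0.5333 = 3.7/0.5333 = 6.938 cmH2O·s/L.
C = Vt/(Pplat − PEEP) = 362.64 / (14.9 − 4) = 362.64/10.9 = 33.27 mL/cmH2O.
τ = R × C = 6.938 × 0.03327 L/cmH2O = 0.2308 s.
Fraction remaining = e^(−Te/τ) = e^(−0.47/0.2308) = 0.1305; trapped volume = 362.64 × 0.1305 = 47.325 mL.
Additional alveolar pressure from trapping ≈ V_trapped / C = 47.325 / 33.27 = 1.422 cmH2O.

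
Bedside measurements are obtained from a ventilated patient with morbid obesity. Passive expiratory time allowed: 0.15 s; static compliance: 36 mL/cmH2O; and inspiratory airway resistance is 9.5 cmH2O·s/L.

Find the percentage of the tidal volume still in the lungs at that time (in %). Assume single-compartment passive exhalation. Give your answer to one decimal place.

τ = R × C = 9.5 × 36 mL/cmH2O = 9.5 × 0.036 L/cmH2O = 0.342 s.
Passive exhalation: V(t)/V₀ = e^(−t/τ) = e^(−0.15/0.342) = 0.6449.
Fraction remaining = 0.6449 → 64.49%.

64.5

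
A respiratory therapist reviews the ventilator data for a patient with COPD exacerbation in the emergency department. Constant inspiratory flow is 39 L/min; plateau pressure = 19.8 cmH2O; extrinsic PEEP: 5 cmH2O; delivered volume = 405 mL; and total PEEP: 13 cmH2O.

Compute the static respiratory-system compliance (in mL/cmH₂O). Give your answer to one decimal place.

End-expiratory occlusion gives total PEEP = 13 cmH2O (intrinsic PEEP = 13 − 5 = 8). Use total PEEP for the elastic gradient.
Cstat = Vt / (Pplat − PEEPtotal) = 405 / (19.8 − 13) = 405 / 6.8 = 59.559 mL/cmH2O.

59.6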